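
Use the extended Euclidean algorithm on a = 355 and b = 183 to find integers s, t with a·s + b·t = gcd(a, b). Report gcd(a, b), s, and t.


Euclidean algorithm on (355, 183) — divide until remainder is 0:
  355 = 1 · 183 + 172
  183 = 1 · 172 + 11
  172 = 15 · 11 + 7
  11 = 1 · 7 + 4
  7 = 1 · 4 + 3
  4 = 1 · 3 + 1
  3 = 3 · 1 + 0
gcd(355, 183) = 1.
Track Bezout coefficients alongside the remainders: start with r₀ = 355 = a·1 + b·0 (s = 1, t = 0) and r₁ = 183 = a·0 + b·1 (s = 0, t = 1); each new remainder r_{k+1} = r_{k-1} − q_k·r_k inherits s_{k+1} = s_{k-1} − q_k·s_k, t_{k+1} = t_{k-1} − q_k·t_k, so r_k = a·s_k + b·t_k at every step:
  q = 1: r = 172, s = 1 − 1·0 = 1, t = 0 − 1·1 = -1  (check: 355·1 + 183·(-1) = 172)
  q = 1: r = 11, s = 0 − 1·1 = -1, t = 1 − 1·(-1) = 2  (check: 355·(-1) + 183·2 = 11)
  q = 15: r = 7, s = 1 − 15·(-1) = 16, t = -1 − 15·2 = -31  (check: 355·16 + 183·(-31) = 7)
  q = 1: r = 4, s = -1 − 1·16 = -17, t = 2 − 1·(-31) = 33  (check: 355·(-17) + 183·33 = 4)
  q = 1: r = 3, s = 16 − 1·(-17) = 33, t = -31 − 1·33 = -64  (check: 355·33 + 183·(-64) = 3)
  q = 1: r = 1, s = -17 − 1·33 = -50, t = 33 − 1·(-64) = 97  (check: 355·(-50) + 183·97 = 1)
The row with r = 1 (the gcd) gives the Bezout coefficients s = -50, t = 97.
Result: 355 · (-50) + 183 · (97) = 1.

gcd(355, 183) = 1; s = -50, t = 97 (check: 355·(-50) + 183·97 = 1).


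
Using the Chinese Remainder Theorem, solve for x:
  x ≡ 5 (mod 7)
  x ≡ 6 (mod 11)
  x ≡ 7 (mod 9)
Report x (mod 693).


Moduli 7, 11, 9 are pairwise coprime; by CRT there is a unique solution modulo M = 7 · 11 · 9 = 693.
Solve pairwise, accumulating the modulus:
  Start with x ≡ 5 (mod 7).
  Combine with x ≡ 6 (mod 11): since gcd(7, 11) = 1, we get a unique residue mod 77.
    Write x = 5 + 7·t and substitute into x ≡ 6 (mod 11): 7·t ≡ 6 − 5 = 1 (mod 11).
    The inverse of 7 mod 11 is 8 (since 7·8 = 56 = 5·11 + 1), so t ≡ 8·1 = 8 ≡ 8 (mod 11).
    Then x = 5 + 7·8 = 61, valid modulo lcm(7, 11) = 77: x ≡ 61 (mod 77).
  Combine with x ≡ 7 (mod 9): since gcd(77, 9) = 1, we get a unique residue mod 693.
    Write x = 61 + 77·t and substitute into x ≡ 7 (mod 9): 77·t ≡ 7 − 61 = -54 (mod 9).
    Reduce coefficients mod 9: 5·t ≡ 0 (mod 9).
    The inverse of 5 mod 9 is 2 (since 5·2 = 10 = 1·9 + 1), so t ≡ 2·0 = 0 ≡ 0 (mod 9).
    Then x = 61 + 77·0 = 61, valid modulo lcm(77, 9) = 693: x ≡ 61 (mod 693).
Verify: 61 mod 7 = 5 ✓, 61 mod 11 = 6 ✓, 61 mod 9 = 7 ✓.

x ≡ 61 (mod 693).


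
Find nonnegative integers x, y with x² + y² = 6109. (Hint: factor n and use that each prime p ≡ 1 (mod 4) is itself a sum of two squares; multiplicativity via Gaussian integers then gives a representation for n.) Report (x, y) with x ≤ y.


Step 1: Factor n = 6109 = 41 · 149.
Step 2: Check the mod-4 condition on each prime factor: 41 ≡ 1 (mod 4), exponent 1; 149 ≡ 1 (mod 4), exponent 1.
All primes ≡ 3 (mod 4) appear to even exponent (or don't appear), so by the two-squares theorem n IS expressible as a sum of two squares.
Step 3: Build a representation. Here n = 41 · 149 is a product of primes ≡ 1 (mod 4). Each prime p ≡ 1 (mod 4) is itself a sum of two squares; find a² by testing p − a² for a perfect square:
  41: 41 − 1² = 40, 41 − 2² = 37, 41 − 3² = 32, 41 − 4² = 25 = 5² ⇒ 41 = 4² + 5².
  149: 149 − 1² = 148, 149 − 2² = 145, 149 − 3² = 140, 149 − 4² = 133, 149 − 5² = 124, 149 − 6² = 113, 149 − 7² = 100 = 10² ⇒ 149 = 7² + 10².
  Combine using the Brahmagupta–Fibonacci identity (a² + b²)(c² + d²) = (ac − bd)² + (ad + bc)² = (ac + bd)² + (ad − bc)²:
  41 · 149 = 6109: from (4² + 5²)(7² + 10²), take (4·7 − 5·10, 4·10 + 5·7) = (28 − 50, 40 + 35) = (-22, 75); dropping signs (only squares matter) gives (22, 75); check 22² + 75² = 484 + 5625 = 6109 ✓.
Step 4: Order so x ≤ y and verify: 22² + 75² = 484 + 5625 = 6109 = n. ✓

n = 6109 = 22² + 75² (one valid representation with x ≤ y).


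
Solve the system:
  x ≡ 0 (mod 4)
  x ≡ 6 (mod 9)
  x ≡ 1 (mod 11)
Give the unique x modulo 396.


Moduli 4, 9, 11 are pairwise coprime; by CRT there is a unique solution modulo M = 4 · 9 · 11 = 396.
Solve pairwise, accumulating the modulus:
  Start with x ≡ 0 (mod 4).
  Combine with x ≡ 6 (mod 9): since gcd(4, 9) = 1, we get a unique residue mod 36.
    Write x = 0 + 4·t and substitute into x ≡ 6 (mod 9): 4·t ≡ 6 − 0 = 6 (mod 9).
    The inverse of 4 mod 9 is 7 (since 4·7 = 28 = 3·9 + 1), so t ≡ 7·6 = 42 ≡ 6 (mod 9).
    Then x = 0 + 4·6 = 24, valid modulo lcm(4, 9) = 36: x ≡ 24 (mod 36).
  Combine with x ≡ 1 (mod 11): since gcd(36, 11) = 1, we get a unique residue mod 396.
    Write x = 24 + 36·t and substitute into x ≡ 1 (mod 11): 36·t ≡ 1 − 24 = -23 (mod 11).
    Reduce coefficients mod 11: 3·t ≡ 10 (mod 11).
    The inverse of 3 mod 11 is 4 (since 3·4 = 12 = 1·11 + 1), so t ≡ 4·10 = 40 ≡ 7 (mod 11).
    Then x = 24 + 36·7 = 276, valid modulo lcm(36, 11) = 396: x ≡ 276 (mod 396).
Verify: 276 mod 4 = 0 ✓, 276 mod 9 = 6 ✓, 276 mod 11 = 1 ✓.

x ≡ 276 (mod 396).


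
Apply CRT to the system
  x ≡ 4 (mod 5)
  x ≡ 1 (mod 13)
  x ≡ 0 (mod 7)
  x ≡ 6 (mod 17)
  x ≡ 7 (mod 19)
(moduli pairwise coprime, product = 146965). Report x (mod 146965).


Product of moduli M = 5 · 13 · 7 · 17 · 19 = 146965.
Merge one congruence at a time:
  Start: x ≡ 4 (mod 5).
  Combine with x ≡ 1 (mod 13); new modulus lcm = 65.
    Write x = 4 + 5·t and substitute into x ≡ 1 (mod 13): 5·t ≡ 1 − 4 = -3 (mod 13).
    Reduce coefficients mod 13: 5·t ≡ 10 (mod 13).
    The inverse of 5 mod 13 is 8 (since 5·8 = 40 = 3·13 + 1), so t ≡ 8·10 = 80 ≡ 2 (mod 13).
    Then x = 4 + 5·2 = 14, valid modulo lcm(5, 13) = 65: x ≡ 14 (mod 65).
  Combine with x ≡ 0 (mod 7); new modulus lcm = 455.
    Write x = 14 + 65·t and substitute into x ≡ 0 (mod 7): 65·t ≡ 0 − 14 = -14 (mod 7).
    Reduce coefficients mod 7: 2·t ≡ 0 (mod 7).
    The inverse of 2 mod 7 is 4 (since 2·4 = 8 = 1·7 + 1), so t ≡ 4·0 = 0 ≡ 0 (mod 7).
    Then x = 14 + 65·0 = 14, valid modulo lcm(65, 7) = 455: x ≡ 14 (mod 455).
  Combine with x ≡ 6 (mod 17); new modulus lcm = 7735.
    Write x = 14 + 455·t and substitute into x ≡ 6 (mod 17): 455·t ≡ 6 − 14 = -8 (mod 17).
    Reduce coefficients mod 17: 13·t ≡ 9 (mod 17).
    The inverse of 13 mod 17 is 4 (since 13·4 = 52 = 3·17 + 1), so t ≡ 4·9 = 36 ≡ 2 (mod 17).
    Then x = 14 + 455·2 = 924, valid modulo lcm(455, 17) = 7735: x ≡ 924 (mod 7735).
  Combine with x ≡ 7 (mod 19); new modulus lcm = 146965.
    Write x = 924 + 7735·t and substitute into x ≡ 7 (mod 19): 7735·t ≡ 7 − 924 = -917 (mod 19).
    Reduce coefficients mod 19: 2·t ≡ 14 (mod 19).
    The inverse of 2 mod 19 is 10 (since 2·10 = 20 = 1·19 + 1), so t ≡ 10·14 = 140 ≡ 7 (mod 19).
    Then x = 924 + 7735·7 = 55069, valid modulo lcm(7735, 19) = 146965: x ≡ 55069 (mod 146965).
Verify against each original: 55069 mod 5 = 4, 55069 mod 13 = 1, 55069 mod 7 = 0, 55069 mod 17 = 6, 55069 mod 19 = 7.

x ≡ 55069 (mod 146965).


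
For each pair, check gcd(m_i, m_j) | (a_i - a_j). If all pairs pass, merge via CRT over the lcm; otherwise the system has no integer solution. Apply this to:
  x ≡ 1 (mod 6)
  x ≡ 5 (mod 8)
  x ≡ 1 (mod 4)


Moduli 6, 8, 4 are not pairwise coprime, so CRT works modulo lcm(m_i) when all pairwise compatibility conditions hold.
Pairwise compatibility: gcd(m_i, m_j) must divide a_i - a_j for every pair.
Merge one congruence at a time:
  Start: x ≡ 1 (mod 6).
  Combine with x ≡ 5 (mod 8): gcd(6, 8) = 2; 5 - 1 = 4, which IS divisible by 2, so compatible.
    Write x = 1 + 6·t and substitute into x ≡ 5 (mod 8): 6·t ≡ 5 − 1 = 4 (mod 8).
    Divide the congruence (and modulus) by g = 2: 3·t ≡ 2 (mod 4).
    The inverse of 3 mod 4 is 3 (since 3·3 = 9 = 2·4 + 1), so t ≡ 3·2 = 6 ≡ 2 (mod 4).
    Then x = 1 + 6·2 = 13, valid modulo lcm(6, 8) = 24: x ≡ 13 (mod 24).
  Combine with x ≡ 1 (mod 4): gcd(24, 4) = 4; 1 - 13 = -12, which IS divisible by 4, so compatible.
    Write x = 13 + 24·t and substitute into x ≡ 1 (mod 4): 24·t ≡ 1 − 13 = -12 (mod 4).
    Divide the congruence (and modulus) by g = 4: 6·t ≡ -3 (mod 1).
    Modulo 1 every t works; take t = 0.
    Then x = 13 + 24·0 = 13, valid modulo lcm(24, 4) = 24: x ≡ 13 (mod 24).
Verify: 13 mod 6 = 1, 13 mod 8 = 5, 13 mod 4 = 1.

x ≡ 13 (mod 24).


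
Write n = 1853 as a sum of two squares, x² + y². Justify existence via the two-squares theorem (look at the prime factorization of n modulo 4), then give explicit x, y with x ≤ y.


Step 1: Factor n = 1853 = 17 · 109.
Step 2: Check the mod-4 condition on each prime factor: 17 ≡ 1 (mod 4), exponent 1; 109 ≡ 1 (mod 4), exponent 1.
All primes ≡ 3 (mod 4) appear to even exponent (or don't appear), so by the two-squares theorem n IS expressible as a sum of two squares.
Step 3: Build a representation. Here n = 17 · 109 is a product of primes ≡ 1 (mod 4). Each prime p ≡ 1 (mod 4) is itself a sum of two squares; find a² by testing p − a² for a perfect square:
  17: 17 − 1² = 16 = 4² ⇒ 17 = 1² + 4².
  109: 109 − 1² = 108, 109 − 2² = 105, 109 − 3² = 100 = 10² ⇒ 109 = 3² + 10².
  Combine using the Brahmagupta–Fibonacci identity (a² + b²)(c² + d²) = (ac − bd)² + (ad + bc)² = (ac + bd)² + (ad − bc)²:
  17 · 109 = 1853: from (1² + 4²)(3² + 10²), take (1·3 − 4·10, 1·10 + 4·3) = (3 − 40, 10 + 12) = (-37, 22); dropping signs (only squares matter) gives (37, 22); check 37² + 22² = 1369 + 484 = 1853 ✓.
Step 4: Order so x ≤ y and verify: 22² + 37² = 484 + 1369 = 1853 = n. ✓

n = 1853 = 22² + 37² (one valid representation with x ≤ y).


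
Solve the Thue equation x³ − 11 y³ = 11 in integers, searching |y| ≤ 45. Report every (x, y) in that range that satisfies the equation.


The equation is x³ - 11y³ = 11. For fixed y, x³ = 11·y³ + 11, so a solution requires the RHS to be a perfect cube.
Strategy: iterate y from -45 to 45, compute RHS = 11·y³ + 11, and check whether it is a (positive or negative) perfect cube.
Check small values of y:
  y = 0: RHS = 11 is not a perfect cube.
  y = 1: RHS = 22 is not a perfect cube.
  y = -1: RHS = 0 = (0)³ ⇒ x = 0 works.
  y = 2: RHS = 99 is not a perfect cube.
  y = -2: RHS = -77 is not a perfect cube.
  y = 3: RHS = 308 is not a perfect cube.
  y = -3: RHS = -286 is not a perfect cube.
Continuing the search up to |y| = 45 finds no further solutions beyond those listed.
Collected solutions: (0, -1).

Solutions (with |y| ≤ 45): (0, -1).


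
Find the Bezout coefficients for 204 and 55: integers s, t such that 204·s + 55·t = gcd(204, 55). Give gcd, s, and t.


Euclidean algorithm on (204, 55) — divide until remainder is 0:
  204 = 3 · 55 + 39
  55 = 1 · 39 + 16
  39 = 2 · 16 + 7
  16 = 2 · 7 + 2
  7 = 3 · 2 + 1
  2 = 2 · 1 + 0
gcd(204, 55) = 1.
Track Bezout coefficients alongside the remainders: start with r₀ = 204 = a·1 + b·0 (s = 1, t = 0) and r₁ = 55 = a·0 + b·1 (s = 0, t = 1); each new remainder r_{k+1} = r_{k-1} − q_k·r_k inherits s_{k+1} = s_{k-1} − q_k·s_k, t_{k+1} = t_{k-1} − q_k·t_k, so r_k = a·s_k + b·t_k at every step:
  q = 3: r = 39, s = 1 − 3·0 = 1, t = 0 − 3·1 = -3  (check: 204·1 + 55·(-3) = 39)
  q = 1: r = 16, s = 0 − 1·1 = -1, t = 1 − 1·(-3) = 4  (check: 204·(-1) + 55·4 = 16)
  q = 2: r = 7, s = 1 − 2·(-1) = 3, t = -3 − 2·4 = -11  (check: 204·3 + 55·(-11) = 7)
  q = 2: r = 2, s = -1 − 2·3 = -7, t = 4 − 2·(-11) = 26  (check: 204·(-7) + 55·26 = 2)
  q = 3: r = 1, s = 3 − 3·(-7) = 24, t = -11 − 3·26 = -89  (check: 204·24 + 55·(-89) = 1)
The row with r = 1 (the gcd) gives the Bezout coefficients s = 24, t = -89.
Result: 204 · (24) + 55 · (-89) = 1.

gcd(204, 55) = 1; s = 24, t = -89 (check: 204·24 + 55·(-89) = 1).


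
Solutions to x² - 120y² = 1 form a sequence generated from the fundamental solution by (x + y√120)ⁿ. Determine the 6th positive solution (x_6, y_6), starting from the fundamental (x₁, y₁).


Step 1: Find the fundamental solution (x₁, y₁) of x² - 120y² = 1.
  Expand √120 as a continued fraction. a₀ = ⌊√120⌋ = 10; iterate m_{k+1} = d_k·a_k − m_k, d_{k+1} = (120 − m_{k+1}²)/d_k, a_{k+1} = ⌊(a₀ + m_{k+1})/d_{k+1}⌋ (starting m₀ = 0, d₀ = 1), with convergents p_k = a_k·p_{k-1} + p_{k-2}, q_k = a_k·q_{k-1} + q_{k-2} (p₋₁ = 1, q₋₁ = 0):
  k = 0: a₀ = 10; p₀/q₀ = 10/1; p₀² − 120·q₀² = 100 − 120 = -20.
  k = 1: m = 10, d = 20, a = ⌊(10 + 10)/20⌋ = 1; p/q = (1·10 + 1)/(1·1 + 0) = 11/1; p² − 120·q² = 121 − 120 = 1.
  The first convergent with p² − 120·q² = 1 gives the fundamental solution (x₁, y₁) = (11, 1).
Step 2: Apply the recurrence (x_{n+1}, y_{n+1}) = (x₁x_n + 120y₁y_n, x₁y_n + y₁x_n) repeatedly.
  From (x_1, y_1) = (11, 1): x_2 = 11·11 + 120·1·1 = 241; y_2 = 11·1 + 1·11 = 22.
  From (x_2, y_2) = (241, 22): x_3 = 11·241 + 120·1·22 = 5291; y_3 = 11·22 + 1·241 = 483.
  From (x_3, y_3) = (5291, 483): x_4 = 11·5291 + 120·1·483 = 116161; y_4 = 11·483 + 1·5291 = 10604.
  From (x_4, y_4) = (116161, 10604): x_5 = 11·116161 + 120·1·10604 = 2550251; y_5 = 11·10604 + 1·116161 = 232805.
  From (x_5, y_5) = (2550251, 232805): x_6 = 11·2550251 + 120·1·232805 = 55989361; y_6 = 11·232805 + 1·2550251 = 5111106.
Step 3: Verify x_6² - 120·y_6² = 3134808545188321 - 3134808545188320 = 1 (should be 1). ✓

(x_1, y_1) = (11, 1); (x_6, y_6) = (55989361, 5111106).


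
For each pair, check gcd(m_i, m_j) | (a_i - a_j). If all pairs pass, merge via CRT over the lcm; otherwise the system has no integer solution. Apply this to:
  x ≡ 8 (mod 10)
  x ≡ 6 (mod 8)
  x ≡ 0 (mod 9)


Moduli 10, 8, 9 are not pairwise coprime, so CRT works modulo lcm(m_i) when all pairwise compatibility conditions hold.
Pairwise compatibility: gcd(m_i, m_j) must divide a_i - a_j for every pair.
Merge one congruence at a time:
  Start: x ≡ 8 (mod 10).
  Combine with x ≡ 6 (mod 8): gcd(10, 8) = 2; 6 - 8 = -2, which IS divisible by 2, so compatible.
    Write x = 8 + 10·t and substitute into x ≡ 6 (mod 8): 10·t ≡ 6 − 8 = -2 (mod 8).
    Divide the congruence (and modulus) by g = 2: 5·t ≡ -1 (mod 4).
    Reduce coefficients mod 4: 1·t ≡ 3 (mod 4).
    So t ≡ 3 (mod 4).
    Then x = 8 + 10·3 = 38, valid modulo lcm(10, 8) = 40: x ≡ 38 (mod 40).
  Combine with x ≡ 0 (mod 9): gcd(40, 9) = 1; 0 - 38 = -38, which IS divisible by 1, so compatible.
    Write x = 38 + 40·t and substitute into x ≡ 0 (mod 9): 40·t ≡ 0 − 38 = -38 (mod 9).
    Reduce coefficients mod 9: 4·t ≡ 7 (mod 9).
    The inverse of 4 mod 9 is 7 (since 4·7 = 28 = 3·9 + 1), so t ≡ 7·7 = 49 ≡ 4 (mod 9).
    Then x = 38 + 40·4 = 198, valid modulo lcm(40, 9) = 360: x ≡ 198 (mod 360).
Verify: 198 mod 10 = 8, 198 mod 8 = 6, 198 mod 9 = 0.

x ≡ 198 (mod 360).


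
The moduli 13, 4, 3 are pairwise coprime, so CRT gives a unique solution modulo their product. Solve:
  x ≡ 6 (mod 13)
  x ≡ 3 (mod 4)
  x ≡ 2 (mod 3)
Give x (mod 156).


Moduli 13, 4, 3 are pairwise coprime; by CRT there is a unique solution modulo M = 13 · 4 · 3 = 156.
Solve pairwise, accumulating the modulus:
  Start with x ≡ 6 (mod 13).
  Combine with x ≡ 3 (mod 4): since gcd(13, 4) = 1, we get a unique residue mod 52.
    Write x = 6 + 13·t and substitute into x ≡ 3 (mod 4): 13·t ≡ 3 − 6 = -3 (mod 4).
    Reduce coefficients mod 4: 1·t ≡ 1 (mod 4).
    So t ≡ 1 (mod 4).
    Then x = 6 + 13·1 = 19, valid modulo lcm(13, 4) = 52: x ≡ 19 (mod 52).
  Combine with x ≡ 2 (mod 3): since gcd(52, 3) = 1, we get a unique residue mod 156.
    Write x = 19 + 52·t and substitute into x ≡ 2 (mod 3): 52·t ≡ 2 − 19 = -17 (mod 3).
    Reduce coefficients mod 3: 1·t ≡ 1 (mod 3).
    So t ≡ 1 (mod 3).
    Then x = 19 + 52·1 = 71, valid modulo lcm(52, 3) = 156: x ≡ 71 (mod 156).
Verify: 71 mod 13 = 6 ✓, 71 mod 4 = 3 ✓, 71 mod 3 = 2 ✓.

x ≡ 71 (mod 156).


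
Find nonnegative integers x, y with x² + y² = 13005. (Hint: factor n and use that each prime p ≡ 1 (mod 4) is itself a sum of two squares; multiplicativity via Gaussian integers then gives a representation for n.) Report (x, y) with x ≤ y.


Step 1: Factor n = 13005 = 3^2 · 5 · 17^2.
Step 2: Check the mod-4 condition on each prime factor: 3 ≡ 3 (mod 4), exponent 2 (must be even); 5 ≡ 1 (mod 4), exponent 1; 17 ≡ 1 (mod 4), exponent 2.
All primes ≡ 3 (mod 4) appear to even exponent (or don't appear), so by the two-squares theorem n IS expressible as a sum of two squares.
Step 3: Build a representation. Group n = k² · m with k = 3 and m = 5 · 17 · 17 = 1445 (a product of primes ≡ 1 (mod 4)); a representation of m scales to one of n via (k·x)² + (k·y)² = k²(x² + y²). Each prime p ≡ 1 (mod 4) is itself a sum of two squares; find a² by testing p − a² for a perfect square:
  5: 5 − 1² = 4 = 2² ⇒ 5 = 1² + 2².
  17: 17 − 1² = 16 = 4² ⇒ 17 = 1² + 4².
  Combine using the Brahmagupta–Fibonacci identity (a² + b²)(c² + d²) = (ac − bd)² + (ad + bc)² = (ac + bd)² + (ad − bc)²:
  5 · 17 = 85: from (1² + 2²)(1² + 4²), take (1·1 − 2·4, 1·4 + 2·1) = (1 − 8, 4 + 2) = (-7, 6); dropping signs (only squares matter) gives (7, 6); check 7² + 6² = 49 + 36 = 85 ✓.
  85 · 17 = 1445: from (7² + 6²)(1² + 4²), take (7·1 − 6·4, 7·4 + 6·1) = (7 − 24, 28 + 6) = (-17, 34); dropping signs (only squares matter) gives (17, 34); check 17² + 34² = 289 + 1156 = 1445 ✓.
  Scale by k = 3: (3·17, 3·34) = (51, 102).
Step 4: Order so x ≤ y and verify: 51² + 102² = 2601 + 10404 = 13005 = n. ✓

n = 13005 = 51² + 102² (one valid representation with x ≤ y).


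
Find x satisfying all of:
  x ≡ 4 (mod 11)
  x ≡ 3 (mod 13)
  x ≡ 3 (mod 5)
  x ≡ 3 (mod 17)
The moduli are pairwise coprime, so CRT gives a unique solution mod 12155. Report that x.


Product of moduli M = 11 · 13 · 5 · 17 = 12155.
Merge one congruence at a time:
  Start: x ≡ 4 (mod 11).
  Combine with x ≡ 3 (mod 13); new modulus lcm = 143.
    Write x = 4 + 11·t and substitute into x ≡ 3 (mod 13): 11·t ≡ 3 − 4 = -1 (mod 13).
    Reduce coefficients mod 13: 11·t ≡ 12 (mod 13).
    The inverse of 11 mod 13 is 6 (since 11·6 = 66 = 5·13 + 1), so t ≡ 6·12 = 72 ≡ 7 (mod 13).
    Then x = 4 + 11·7 = 81, valid modulo lcm(11, 13) = 143: x ≡ 81 (mod 143).
  Combine with x ≡ 3 (mod 5); new modulus lcm = 715.
    Write x = 81 + 143·t and substitute into x ≡ 3 (mod 5): 143·t ≡ 3 − 81 = -78 (mod 5).
    Reduce coefficients mod 5: 3·t ≡ 2 (mod 5).
    The inverse of 3 mod 5 is 2 (since 3·2 = 6 = 1·5 + 1), so t ≡ 2·2 = 4 ≡ 4 (mod 5).
    Then x = 81 + 143·4 = 653, valid modulo lcm(143, 5) = 715: x ≡ 653 (mod 715).
  Combine with x ≡ 3 (mod 17); new modulus lcm = 12155.
    Write x = 653 + 715·t and substitute into x ≡ 3 (mod 17): 715·t ≡ 3 − 653 = -650 (mod 17).
    Reduce coefficients mod 17: 1·t ≡ 13 (mod 17).
    So t ≡ 13 (mod 17).
    Then x = 653 + 715·13 = 9948, valid modulo lcm(715, 17) = 12155: x ≡ 9948 (mod 12155).
Verify against each original: 9948 mod 11 = 4, 9948 mod 13 = 3, 9948 mod 5 = 3, 9948 mod 17 = 3.

x ≡ 9948 (mod 12155).


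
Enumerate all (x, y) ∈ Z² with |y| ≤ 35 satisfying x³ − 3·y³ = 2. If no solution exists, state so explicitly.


The equation is x³ - 3y³ = 2. For fixed y, x³ = 3·y³ + 2, so a solution requires the RHS to be a perfect cube.
Strategy: iterate y from -35 to 35, compute RHS = 3·y³ + 2, and check whether it is a (positive or negative) perfect cube.
Check small values of y:
  y = 0: RHS = 2 is not a perfect cube.
  y = 1: RHS = 5 is not a perfect cube.
  y = -1: RHS = -1 = (-1)³ ⇒ x = -1 works.
  y = 2: RHS = 26 is not a perfect cube.
  y = -2: RHS = -22 is not a perfect cube.
  y = 3: RHS = 83 is not a perfect cube.
  y = -3: RHS = -79 is not a perfect cube.
Continuing the search up to |y| = 35 finds no further solutions beyond those listed.
Collected solutions: (-1, -1).

Solutions (with |y| ≤ 35): (-1, -1).


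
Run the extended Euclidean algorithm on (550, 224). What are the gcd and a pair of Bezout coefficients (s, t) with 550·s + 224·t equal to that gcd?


Euclidean algorithm on (550, 224) — divide until remainder is 0:
  550 = 2 · 224 + 102
  224 = 2 · 102 + 20
  102 = 5 · 20 + 2
  20 = 10 · 2 + 0
gcd(550, 224) = 2.
Track Bezout coefficients alongside the remainders: start with r₀ = 550 = a·1 + b·0 (s = 1, t = 0) and r₁ = 224 = a·0 + b·1 (s = 0, t = 1); each new remainder r_{k+1} = r_{k-1} − q_k·r_k inherits s_{k+1} = s_{k-1} − q_k·s_k, t_{k+1} = t_{k-1} − q_k·t_k, so r_k = a·s_k + b·t_k at every step:
  q = 2: r = 102, s = 1 − 2·0 = 1, t = 0 − 2·1 = -2  (check: 550·1 + 224·(-2) = 102)
  q = 2: r = 20, s = 0 − 2·1 = -2, t = 1 − 2·(-2) = 5  (check: 550·(-2) + 224·5 = 20)
  q = 5: r = 2, s = 1 − 5·(-2) = 11, t = -2 − 5·5 = -27  (check: 550·11 + 224·(-27) = 2)
The row with r = 2 (the gcd) gives the Bezout coefficients s = 11, t = -27.
Result: 550 · (11) + 224 · (-27) = 2.

gcd(550, 224) = 2; s = 11, t = -27 (check: 550·11 + 224·(-27) = 2).


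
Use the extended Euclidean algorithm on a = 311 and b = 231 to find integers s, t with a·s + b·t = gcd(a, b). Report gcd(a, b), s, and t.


Euclidean algorithm on (311, 231) — divide until remainder is 0:
  311 = 1 · 231 + 80
  231 = 2 · 80 + 71
  80 = 1 · 71 + 9
  71 = 7 · 9 + 8
  9 = 1 · 8 + 1
  8 = 8 · 1 + 0
gcd(311, 231) = 1.
Track Bezout coefficients alongside the remainders: start with r₀ = 311 = a·1 + b·0 (s = 1, t = 0) and r₁ = 231 = a·0 + b·1 (s = 0, t = 1); each new remainder r_{k+1} = r_{k-1} − q_k·r_k inherits s_{k+1} = s_{k-1} − q_k·s_k, t_{k+1} = t_{k-1} − q_k·t_k, so r_k = a·s_k + b·t_k at every step:
  q = 1: r = 80, s = 1 − 1·0 = 1, t = 0 − 1·1 = -1  (check: 311·1 + 231·(-1) = 80)
  q = 2: r = 71, s = 0 − 2·1 = -2, t = 1 − 2·(-1) = 3  (check: 311·(-2) + 231·3 = 71)
  q = 1: r = 9, s = 1 − 1·(-2) = 3, t = -1 − 1·3 = -4  (check: 311·3 + 231·(-4) = 9)
  q = 7: r = 8, s = -2 − 7·3 = -23, t = 3 − 7·(-4) = 31  (check: 311·(-23) + 231·31 = 8)
  q = 1: r = 1, s = 3 − 1·(-23) = 26, t = -4 − 1·31 = -35  (check: 311·26 + 231·(-35) = 1)
The row with r = 1 (the gcd) gives the Bezout coefficients s = 26, t = -35.
Result: 311 · (26) + 231 · (-35) = 1.

gcd(311, 231) = 1; s = 26, t = -35 (check: 311·26 + 231·(-35) = 1).


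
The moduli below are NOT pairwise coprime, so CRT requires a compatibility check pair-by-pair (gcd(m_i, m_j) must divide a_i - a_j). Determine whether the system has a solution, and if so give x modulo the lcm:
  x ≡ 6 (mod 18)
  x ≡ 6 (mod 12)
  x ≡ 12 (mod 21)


Moduli 18, 12, 21 are not pairwise coprime, so CRT works modulo lcm(m_i) when all pairwise compatibility conditions hold.
Pairwise compatibility: gcd(m_i, m_j) must divide a_i - a_j for every pair.
Merge one congruence at a time:
  Start: x ≡ 6 (mod 18).
  Combine with x ≡ 6 (mod 12): gcd(18, 12) = 6; 6 - 6 = 0, which IS divisible by 6, so compatible.
    Write x = 6 + 18·t and substitute into x ≡ 6 (mod 12): 18·t ≡ 6 − 6 = 0 (mod 12).
    Divide the congruence (and modulus) by g = 6: 3·t ≡ 0 (mod 2).
    Reduce coefficients mod 2: 1·t ≡ 0 (mod 2).
    So t ≡ 0 (mod 2).
    Then x = 6 + 18·0 = 6, valid modulo lcm(18, 12) = 36: x ≡ 6 (mod 36).
  Combine with x ≡ 12 (mod 21): gcd(36, 21) = 3; 12 - 6 = 6, which IS divisible by 3, so compatible.
    Write x = 6 + 36·t and substitute into x ≡ 12 (mod 21): 36·t ≡ 12 − 6 = 6 (mod 21).
    Divide the congruence (and modulus) by g = 3: 12·t ≡ 2 (mod 7).
    Reduce coefficients mod 7: 5·t ≡ 2 (mod 7).
    The inverse of 5 mod 7 is 3 (since 5·3 = 15 = 2·7 + 1), so t ≡ 3·2 = 6 ≡ 6 (mod 7).
    Then x = 6 + 36·6 = 222, valid modulo lcm(36, 21) = 252: x ≡ 222 (mod 252).
Verify: 222 mod 18 = 6, 222 mod 12 = 6, 222 mod 21 = 12.

x ≡ 222 (mod 252).


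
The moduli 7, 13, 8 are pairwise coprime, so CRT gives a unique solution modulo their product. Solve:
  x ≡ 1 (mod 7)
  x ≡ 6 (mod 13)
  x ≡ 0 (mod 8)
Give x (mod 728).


Moduli 7, 13, 8 are pairwise coprime; by CRT there is a unique solution modulo M = 7 · 13 · 8 = 728.
Solve pairwise, accumulating the modulus:
  Start with x ≡ 1 (mod 7).
  Combine with x ≡ 6 (mod 13): since gcd(7, 13) = 1, we get a unique residue mod 91.
    Write x = 1 + 7·t and substitute into x ≡ 6 (mod 13): 7·t ≡ 6 − 1 = 5 (mod 13).
    The inverse of 7 mod 13 is 2 (since 7·2 = 14 = 1·13 + 1), so t ≡ 2·5 = 10 ≡ 10 (mod 13).
    Then x = 1 + 7·10 = 71, valid modulo lcm(7, 13) = 91: x ≡ 71 (mod 91).
  Combine with x ≡ 0 (mod 8): since gcd(91, 8) = 1, we get a unique residue mod 728.
    Write x = 71 + 91·t and substitute into x ≡ 0 (mod 8): 91·t ≡ 0 − 71 = -71 (mod 8).
    Reduce coefficients mod 8: 3·t ≡ 1 (mod 8).
    The inverse of 3 mod 8 is 3 (since 3·3 = 9 = 1·8 + 1), so t ≡ 3·1 = 3 ≡ 3 (mod 8).
    Then x = 71 + 91·3 = 344, valid modulo lcm(91, 8) = 728: x ≡ 344 (mod 728).
Verify: 344 mod 7 = 1 ✓, 344 mod 13 = 6 ✓, 344 mod 8 = 0 ✓.

x ≡ 344 (mod 728).


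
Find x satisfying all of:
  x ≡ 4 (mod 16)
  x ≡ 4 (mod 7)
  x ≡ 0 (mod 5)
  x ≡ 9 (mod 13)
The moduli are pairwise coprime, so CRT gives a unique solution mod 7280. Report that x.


Product of moduli M = 16 · 7 · 5 · 13 = 7280.
Merge one congruence at a time:
  Start: x ≡ 4 (mod 16).
  Combine with x ≡ 4 (mod 7); new modulus lcm = 112.
    Write x = 4 + 16·t and substitute into x ≡ 4 (mod 7): 16·t ≡ 4 − 4 = 0 (mod 7).
    Reduce coefficients mod 7: 2·t ≡ 0 (mod 7).
    The inverse of 2 mod 7 is 4 (since 2·4 = 8 = 1·7 + 1), so t ≡ 4·0 = 0 ≡ 0 (mod 7).
    Then x = 4 + 16·0 = 4, valid modulo lcm(16, 7) = 112: x ≡ 4 (mod 112).
  Combine with x ≡ 0 (mod 5); new modulus lcm = 560.
    Write x = 4 + 112·t and substitute into x ≡ 0 (mod 5): 112·t ≡ 0 − 4 = -4 (mod 5).
    Reduce coefficients mod 5: 2·t ≡ 1 (mod 5).
    The inverse of 2 mod 5 is 3 (since 2·3 = 6 = 1·5 + 1), so t ≡ 3·1 = 3 ≡ 3 (mod 5).
    Then x = 4 + 112·3 = 340, valid modulo lcm(112, 5) = 560: x ≡ 340 (mod 560).
  Combine with x ≡ 9 (mod 13); new modulus lcm = 7280.
    Write x = 340 + 560·t and substitute into x ≡ 9 (mod 13): 560·t ≡ 9 − 340 = -331 (mod 13).
    Reduce coefficients mod 13: 1·t ≡ 7 (mod 13).
    So t ≡ 7 (mod 13).
    Then x = 340 + 560·7 = 4260, valid modulo lcm(560, 13) = 7280: x ≡ 4260 (mod 7280).
Verify against each original: 4260 mod 16 = 4, 4260 mod 7 = 4, 4260 mod 5 = 0, 4260 mod 13 = 9.

x ≡ 4260 (mod 7280).


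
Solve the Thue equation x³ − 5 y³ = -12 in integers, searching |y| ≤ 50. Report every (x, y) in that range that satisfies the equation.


The equation is x³ - 5y³ = -12. For fixed y, x³ = 5·y³ − 12, so a solution requires the RHS to be a perfect cube.
Strategy: iterate y from -50 to 50, compute RHS = 5·y³ − 12, and check whether it is a (positive or negative) perfect cube.
Check small values of y:
  y = 0: RHS = -12 is not a perfect cube.
  y = 1: RHS = -7 is not a perfect cube.
  y = -1: RHS = -17 is not a perfect cube.
  y = 2: RHS = 28 is not a perfect cube.
  y = -2: RHS = -52 is not a perfect cube.
  y = 3: RHS = 123 is not a perfect cube.
  y = -3: RHS = -147 is not a perfect cube.
Continuing the search up to |y| = 50 finds no solutions either.
No (x, y) in the scanned range satisfies the equation.

No integer solutions with |y| ≤ 50.


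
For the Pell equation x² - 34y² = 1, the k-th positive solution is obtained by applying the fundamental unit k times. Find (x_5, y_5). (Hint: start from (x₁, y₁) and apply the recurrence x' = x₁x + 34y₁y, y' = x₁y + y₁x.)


Step 1: Find the fundamental solution (x₁, y₁) of x² - 34y² = 1.
  Expand √34 as a continued fraction. a₀ = ⌊√34⌋ = 5; iterate m_{k+1} = d_k·a_k − m_k, d_{k+1} = (34 − m_{k+1}²)/d_k, a_{k+1} = ⌊(a₀ + m_{k+1})/d_{k+1}⌋ (starting m₀ = 0, d₀ = 1), with convergents p_k = a_k·p_{k-1} + p_{k-2}, q_k = a_k·q_{k-1} + q_{k-2} (p₋₁ = 1, q₋₁ = 0):
  k = 0: a₀ = 5; p₀/q₀ = 5/1; p₀² − 34·q₀² = 25 − 34 = -9.
  k = 1: m = 5, d = 9, a = ⌊(5 + 5)/9⌋ = 1; p/q = (1·5 + 1)/(1·1 + 0) = 6/1; p² − 34·q² = 36 − 34 = 2.
  k = 2: m = 4, d = 2, a = ⌊(5 + 4)/2⌋ = 4; p/q = (4·6 + 5)/(4·1 + 1) = 29/5; p² − 34·q² = 841 − 850 = -9.
  k = 3: m = 4, d = 9, a = ⌊(5 + 4)/9⌋ = 1; p/q = (1·29 + 6)/(1·5 + 1) = 35/6; p² − 34·q² = 1225 − 1224 = 1.
  The first convergent with p² − 34·q² = 1 gives the fundamental solution (x₁, y₁) = (35, 6).
Step 2: Apply the recurrence (x_{n+1}, y_{n+1}) = (x₁x_n + 34y₁y_n, x₁y_n + y₁x_n) repeatedly.
  From (x_1, y_1) = (35, 6): x_2 = 35·35 + 34·6·6 = 2449; y_2 = 35·6 + 6·35 = 420.
  From (x_2, y_2) = (2449, 420): x_3 = 35·2449 + 34·6·420 = 171395; y_3 = 35·420 + 6·2449 = 29394.
  From (x_3, y_3) = (171395, 29394): x_4 = 35·171395 + 34·6·29394 = 11995201; y_4 = 35·29394 + 6·171395 = 2057160.
  From (x_4, y_4) = (11995201, 2057160): x_5 = 35·11995201 + 34·6·2057160 = 839492675; y_5 = 35·2057160 + 6·11995201 = 143971806.
Step 3: Verify x_5² - 34·y_5² = 704747951378655625 - 704747951378655624 = 1 (should be 1). ✓

(x_1, y_1) = (35, 6); (x_5, y_5) = (839492675, 143971806).


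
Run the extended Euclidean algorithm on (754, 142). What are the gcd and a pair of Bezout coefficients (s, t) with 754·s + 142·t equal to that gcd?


Euclidean algorithm on (754, 142) — divide until remainder is 0:
  754 = 5 · 142 + 44
  142 = 3 · 44 + 10
  44 = 4 · 10 + 4
  10 = 2 · 4 + 2
  4 = 2 · 2 + 0
gcd(754, 142) = 2.
Track Bezout coefficients alongside the remainders: start with r₀ = 754 = a·1 + b·0 (s = 1, t = 0) and r₁ = 142 = a·0 + b·1 (s = 0, t = 1); each new remainder r_{k+1} = r_{k-1} − q_k·r_k inherits s_{k+1} = s_{k-1} − q_k·s_k, t_{k+1} = t_{k-1} − q_k·t_k, so r_k = a·s_k + b·t_k at every step:
  q = 5: r = 44, s = 1 − 5·0 = 1, t = 0 − 5·1 = -5  (check: 754·1 + 142·(-5) = 44)
  q = 3: r = 10, s = 0 − 3·1 = -3, t = 1 − 3·(-5) = 16  (check: 754·(-3) + 142·16 = 10)
  q = 4: r = 4, s = 1 − 4·(-3) = 13, t = -5 − 4·16 = -69  (check: 754·13 + 142·(-69) = 4)
  q = 2: r = 2, s = -3 − 2·13 = -29, t = 16 − 2·(-69) = 154  (check: 754·(-29) + 142·154 = 2)
The row with r = 2 (the gcd) gives the Bezout coefficients s = -29, t = 154.
Result: 754 · (-29) + 142 · (154) = 2.

gcd(754, 142) = 2; s = -29, t = 154 (check: 754·(-29) + 142·154 = 2).


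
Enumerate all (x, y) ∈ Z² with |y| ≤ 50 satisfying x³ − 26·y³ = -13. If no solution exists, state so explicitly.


The equation is x³ - 26y³ = -13. For fixed y, x³ = 26·y³ − 13, so a solution requires the RHS to be a perfect cube.
Strategy: iterate y from -50 to 50, compute RHS = 26·y³ − 13, and check whether it is a (positive or negative) perfect cube.
Check small values of y:
  y = 0: RHS = -13 is not a perfect cube.
  y = 1: RHS = 13 is not a perfect cube.
  y = -1: RHS = -39 is not a perfect cube.
  y = 2: RHS = 195 is not a perfect cube.
  y = -2: RHS = -221 is not a perfect cube.
  y = 3: RHS = 689 is not a perfect cube.
  y = -3: RHS = -715 is not a perfect cube.
Continuing the search up to |y| = 50 finds no solutions either.
No (x, y) in the scanned range satisfies the equation.

No integer solutions with |y| ≤ 50.


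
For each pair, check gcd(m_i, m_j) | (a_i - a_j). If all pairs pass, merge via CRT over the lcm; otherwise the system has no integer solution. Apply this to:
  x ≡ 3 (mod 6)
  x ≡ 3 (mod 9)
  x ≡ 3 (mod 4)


Moduli 6, 9, 4 are not pairwise coprime, so CRT works modulo lcm(m_i) when all pairwise compatibility conditions hold.
Pairwise compatibility: gcd(m_i, m_j) must divide a_i - a_j for every pair.
Merge one congruence at a time:
  Start: x ≡ 3 (mod 6).
  Combine with x ≡ 3 (mod 9): gcd(6, 9) = 3; 3 - 3 = 0, which IS divisible by 3, so compatible.
    Write x = 3 + 6·t and substitute into x ≡ 3 (mod 9): 6·t ≡ 3 − 3 = 0 (mod 9).
    Divide the congruence (and modulus) by g = 3: 2·t ≡ 0 (mod 3).
    The inverse of 2 mod 3 is 2 (since 2·2 = 4 = 1·3 + 1), so t ≡ 2·0 = 0 ≡ 0 (mod 3).
    Then x = 3 + 6·0 = 3, valid modulo lcm(6, 9) = 18: x ≡ 3 (mod 18).
  Combine with x ≡ 3 (mod 4): gcd(18, 4) = 2; 3 - 3 = 0, which IS divisible by 2, so compatible.
    Write x = 3 + 18·t and substitute into x ≡ 3 (mod 4): 18·t ≡ 3 − 3 = 0 (mod 4).
    Divide the congruence (and modulus) by g = 2: 9·t ≡ 0 (mod 2).
    Reduce coefficients mod 2: 1·t ≡ 0 (mod 2).
    So t ≡ 0 (mod 2).
    Then x = 3 + 18·0 = 3, valid modulo lcm(18, 4) = 36: x ≡ 3 (mod 36).
Verify: 3 mod 6 = 3, 3 mod 9 = 3, 3 mod 4 = 3.

x ≡ 3 (mod 36).


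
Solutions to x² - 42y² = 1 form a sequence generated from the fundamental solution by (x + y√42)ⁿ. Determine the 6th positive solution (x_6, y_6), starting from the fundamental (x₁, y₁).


Step 1: Find the fundamental solution (x₁, y₁) of x² - 42y² = 1.
  Expand √42 as a continued fraction. a₀ = ⌊√42⌋ = 6; iterate m_{k+1} = d_k·a_k − m_k, d_{k+1} = (42 − m_{k+1}²)/d_k, a_{k+1} = ⌊(a₀ + m_{k+1})/d_{k+1}⌋ (starting m₀ = 0, d₀ = 1), with convergents p_k = a_k·p_{k-1} + p_{k-2}, q_k = a_k·q_{k-1} + q_{k-2} (p₋₁ = 1, q₋₁ = 0):
  k = 0: a₀ = 6; p₀/q₀ = 6/1; p₀² − 42·q₀² = 36 − 42 = -6.
  k = 1: m = 6, d = 6, a = ⌊(6 + 6)/6⌋ = 2; p/q = (2·6 + 1)/(2·1 + 0) = 13/2; p² − 42·q² = 169 − 168 = 1.
  The first convergent with p² − 42·q² = 1 gives the fundamental solution (x₁, y₁) = (13, 2).
Step 2: Apply the recurrence (x_{n+1}, y_{n+1}) = (x₁x_n + 42y₁y_n, x₁y_n + y₁x_n) repeatedly.
  From (x_1, y_1) = (13, 2): x_2 = 13·13 + 42·2·2 = 337; y_2 = 13·2 + 2·13 = 52.
  From (x_2, y_2) = (337, 52): x_3 = 13·337 + 42·2·52 = 8749; y_3 = 13·52 + 2·337 = 1350.
  From (x_3, y_3) = (8749, 1350): x_4 = 13·8749 + 42·2·1350 = 227137; y_4 = 13·1350 + 2·8749 = 35048.
  From (x_4, y_4) = (227137, 35048): x_5 = 13·227137 + 42·2·35048 = 5896813; y_5 = 13·35048 + 2·227137 = 909898.
  From (x_5, y_5) = (5896813, 909898): x_6 = 13·5896813 + 42·2·909898 = 153090001; y_6 = 13·909898 + 2·5896813 = 23622300.
Step 3: Verify x_6² - 42·y_6² = 23436548406180001 - 23436548406180000 = 1 (should be 1). ✓

(x_1, y_1) = (13, 2); (x_6, y_6) = (153090001, 23622300).


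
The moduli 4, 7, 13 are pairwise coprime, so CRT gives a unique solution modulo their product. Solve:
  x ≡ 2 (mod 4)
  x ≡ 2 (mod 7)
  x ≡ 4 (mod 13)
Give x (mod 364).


Moduli 4, 7, 13 are pairwise coprime; by CRT there is a unique solution modulo M = 4 · 7 · 13 = 364.
Solve pairwise, accumulating the modulus:
  Start with x ≡ 2 (mod 4).
  Combine with x ≡ 2 (mod 7): since gcd(4, 7) = 1, we get a unique residue mod 28.
    Write x = 2 + 4·t and substitute into x ≡ 2 (mod 7): 4·t ≡ 2 − 2 = 0 (mod 7).
    The inverse of 4 mod 7 is 2 (since 4·2 = 8 = 1·7 + 1), so t ≡ 2·0 = 0 ≡ 0 (mod 7).
    Then x = 2 + 4·0 = 2, valid modulo lcm(4, 7) = 28: x ≡ 2 (mod 28).
  Combine with x ≡ 4 (mod 13): since gcd(28, 13) = 1, we get a unique residue mod 364.
    Write x = 2 + 28·t and substitute into x ≡ 4 (mod 13): 28·t ≡ 4 − 2 = 2 (mod 13).
    Reduce coefficients mod 13: 2·t ≡ 2 (mod 13).
    The inverse of 2 mod 13 is 7 (since 2·7 = 14 = 1·13 + 1), so t ≡ 7·2 = 14 ≡ 1 (mod 13).
    Then x = 2 + 28·1 = 30, valid modulo lcm(28, 13) = 364: x ≡ 30 (mod 364).
Verify: 30 mod 4 = 2 ✓, 30 mod 7 = 2 ✓, 30 mod 13 = 4 ✓.

x ≡ 30 (mod 364).


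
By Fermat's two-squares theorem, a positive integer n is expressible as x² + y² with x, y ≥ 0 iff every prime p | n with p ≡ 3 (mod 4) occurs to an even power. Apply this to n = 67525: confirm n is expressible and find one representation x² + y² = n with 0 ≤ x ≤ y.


Step 1: Factor n = 67525 = 5^2 · 37 · 73.
Step 2: Check the mod-4 condition on each prime factor: 5 ≡ 1 (mod 4), exponent 2; 37 ≡ 1 (mod 4), exponent 1; 73 ≡ 1 (mod 4), exponent 1.
All primes ≡ 3 (mod 4) appear to even exponent (or don't appear), so by the two-squares theorem n IS expressible as a sum of two squares.
Step 3: Build a representation. Group n = k² · m with k = 5 and m = 37 · 73 = 2701 (a product of primes ≡ 1 (mod 4)); a representation of m scales to one of n via (k·x)² + (k·y)² = k²(x² + y²). Each prime p ≡ 1 (mod 4) is itself a sum of two squares; find a² by testing p − a² for a perfect square:
  37: 37 − 1² = 36 = 6² ⇒ 37 = 1² + 6².
  73: 73 − 1² = 72, 73 − 2² = 69, 73 − 3² = 64 = 8² ⇒ 73 = 3² + 8².
  Combine using the Brahmagupta–Fibonacci identity (a² + b²)(c² + d²) = (ac − bd)² + (ad + bc)² = (ac + bd)² + (ad − bc)²:
  37 · 73 = 2701: from (1² + 6²)(3² + 8²), take (1·3 − 6·8, 1·8 + 6·3) = (3 − 48, 8 + 18) = (-45, 26); dropping signs (only squares matter) gives (45, 26); check 45² + 26² = 2025 + 676 = 2701 ✓.
  Scale by k = 5: (5·45, 5·26) = (225, 130).
Step 4: Order so x ≤ y and verify: 130² + 225² = 16900 + 50625 = 67525 = n. ✓

n = 67525 = 130² + 225² (one valid representation with x ≤ y).


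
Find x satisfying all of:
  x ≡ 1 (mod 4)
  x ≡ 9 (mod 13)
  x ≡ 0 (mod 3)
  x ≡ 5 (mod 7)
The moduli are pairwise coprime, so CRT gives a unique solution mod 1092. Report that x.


Product of moduli M = 4 · 13 · 3 · 7 = 1092.
Merge one congruence at a time:
  Start: x ≡ 1 (mod 4).
  Combine with x ≡ 9 (mod 13); new modulus lcm = 52.
    Write x = 1 + 4·t and substitute into x ≡ 9 (mod 13): 4·t ≡ 9 − 1 = 8 (mod 13).
    The inverse of 4 mod 13 is 10 (since 4·10 = 40 = 3·13 + 1), so t ≡ 10·8 = 80 ≡ 2 (mod 13).
    Then x = 1 + 4·2 = 9, valid modulo lcm(4, 13) = 52: x ≡ 9 (mod 52).
  Combine with x ≡ 0 (mod 3); new modulus lcm = 156.
    Write x = 9 + 52·t and substitute into x ≡ 0 (mod 3): 52·t ≡ 0 − 9 = -9 (mod 3).
    Reduce coefficients mod 3: 1·t ≡ 0 (mod 3).
    So t ≡ 0 (mod 3).
    Then x = 9 + 52·0 = 9, valid modulo lcm(52, 3) = 156: x ≡ 9 (mod 156).
  Combine with x ≡ 5 (mod 7); new modulus lcm = 1092.
    Write x = 9 + 156·t and substitute into x ≡ 5 (mod 7): 156·t ≡ 5 − 9 = -4 (mod 7).
    Reduce coefficients mod 7: 2·t ≡ 3 (mod 7).
    The inverse of 2 mod 7 is 4 (since 2·4 = 8 = 1·7 + 1), so t ≡ 4·3 = 12 ≡ 5 (mod 7).
    Then x = 9 + 156·5 = 789, valid modulo lcm(156, 7) = 1092: x ≡ 789 (mod 1092).
Verify against each original: 789 mod 4 = 1, 789 mod 13 = 9, 789 mod 3 = 0, 789 mod 7 = 5.

x ≡ 789 (mod 1092).


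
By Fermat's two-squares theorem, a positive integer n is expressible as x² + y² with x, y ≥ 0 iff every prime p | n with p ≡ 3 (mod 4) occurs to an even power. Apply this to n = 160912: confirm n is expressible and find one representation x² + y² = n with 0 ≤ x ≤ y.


Step 1: Factor n = 160912 = 2^4 · 89 · 113.
Step 2: Check the mod-4 condition on each prime factor: 2 = 2 (special); 89 ≡ 1 (mod 4), exponent 1; 113 ≡ 1 (mod 4), exponent 1.
All primes ≡ 3 (mod 4) appear to even exponent (or don't appear), so by the two-squares theorem n IS expressible as a sum of two squares.
Step 3: Build a representation. Group n = k² · m with k = 4 and m = 89 · 113 = 10057 (a product of primes ≡ 1 (mod 4)); a representation of m scales to one of n via (k·x)² + (k·y)² = k²(x² + y²). Each prime p ≡ 1 (mod 4) is itself a sum of two squares; find a² by testing p − a² for a perfect square:
  89: 89 − 1² = 88, 89 − 2² = 85, 89 − 3² = 80, 89 − 4² = 73, 89 − 5² = 64 = 8² ⇒ 89 = 5² + 8².
  113: 113 − 1² = 112, 113 − 2² = 109, 113 − 3² = 104, 113 − 4² = 97, 113 − 5² = 88, 113 − 6² = 77, 113 − 7² = 64 = 8² ⇒ 113 = 7² + 8².
  Combine using the Brahmagupta–Fibonacci identity (a² + b²)(c² + d²) = (ac − bd)² + (ad + bc)² = (ac + bd)² + (ad − bc)²:
  89 · 113 = 10057: from (5² + 8²)(7² + 8²), take (5·7 − 8·8, 5·8 + 8·7) = (35 − 64, 40 + 56) = (-29, 96); dropping signs (only squares matter) gives (29, 96); check 29² + 96² = 841 + 9216 = 10057 ✓.
  Scale by k = 4: (4·29, 4·96) = (116, 384).
Step 4: Order so x ≤ y and verify: 116² + 384² = 13456 + 147456 = 160912 = n. ✓

n = 160912 = 116² + 384² (one valid representation with x ≤ y).
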